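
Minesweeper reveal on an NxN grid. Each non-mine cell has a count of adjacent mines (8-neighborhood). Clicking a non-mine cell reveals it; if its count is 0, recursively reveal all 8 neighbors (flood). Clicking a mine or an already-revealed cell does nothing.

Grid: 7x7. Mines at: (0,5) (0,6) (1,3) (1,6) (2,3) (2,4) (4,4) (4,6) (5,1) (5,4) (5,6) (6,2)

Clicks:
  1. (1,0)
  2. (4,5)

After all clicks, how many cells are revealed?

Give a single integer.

Answer: 16

Derivation:
Click 1 (1,0) count=0: revealed 15 new [(0,0) (0,1) (0,2) (1,0) (1,1) (1,2) (2,0) (2,1) (2,2) (3,0) (3,1) (3,2) (4,0) (4,1) (4,2)] -> total=15
Click 2 (4,5) count=4: revealed 1 new [(4,5)] -> total=16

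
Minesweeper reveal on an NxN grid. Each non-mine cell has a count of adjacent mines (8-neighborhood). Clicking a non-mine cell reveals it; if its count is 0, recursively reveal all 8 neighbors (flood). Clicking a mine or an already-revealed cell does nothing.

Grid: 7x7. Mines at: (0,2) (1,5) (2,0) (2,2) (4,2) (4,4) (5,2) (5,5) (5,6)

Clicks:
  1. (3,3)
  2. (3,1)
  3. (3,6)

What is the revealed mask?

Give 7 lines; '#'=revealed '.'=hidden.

Answer: .......
.......
.....##
.#.#.##
.....##
.......
.......

Derivation:
Click 1 (3,3) count=3: revealed 1 new [(3,3)] -> total=1
Click 2 (3,1) count=3: revealed 1 new [(3,1)] -> total=2
Click 3 (3,6) count=0: revealed 6 new [(2,5) (2,6) (3,5) (3,6) (4,5) (4,6)] -> total=8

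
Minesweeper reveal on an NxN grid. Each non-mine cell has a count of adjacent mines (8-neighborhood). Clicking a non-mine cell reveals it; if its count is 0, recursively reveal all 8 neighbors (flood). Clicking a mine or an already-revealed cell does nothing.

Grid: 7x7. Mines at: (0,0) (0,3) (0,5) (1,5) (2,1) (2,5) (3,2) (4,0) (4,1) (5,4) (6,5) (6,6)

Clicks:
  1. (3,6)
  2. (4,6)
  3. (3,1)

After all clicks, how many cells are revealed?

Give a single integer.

Click 1 (3,6) count=1: revealed 1 new [(3,6)] -> total=1
Click 2 (4,6) count=0: revealed 5 new [(3,5) (4,5) (4,6) (5,5) (5,6)] -> total=6
Click 3 (3,1) count=4: revealed 1 new [(3,1)] -> total=7

Answer: 7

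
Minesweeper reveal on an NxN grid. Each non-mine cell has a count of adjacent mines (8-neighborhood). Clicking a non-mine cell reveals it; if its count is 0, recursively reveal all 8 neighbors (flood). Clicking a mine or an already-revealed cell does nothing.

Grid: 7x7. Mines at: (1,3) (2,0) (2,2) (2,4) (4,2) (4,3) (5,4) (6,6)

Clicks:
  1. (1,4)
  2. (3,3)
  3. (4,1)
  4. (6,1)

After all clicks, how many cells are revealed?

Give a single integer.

Click 1 (1,4) count=2: revealed 1 new [(1,4)] -> total=1
Click 2 (3,3) count=4: revealed 1 new [(3,3)] -> total=2
Click 3 (4,1) count=1: revealed 1 new [(4,1)] -> total=3
Click 4 (6,1) count=0: revealed 11 new [(3,0) (3,1) (4,0) (5,0) (5,1) (5,2) (5,3) (6,0) (6,1) (6,2) (6,3)] -> total=14

Answer: 14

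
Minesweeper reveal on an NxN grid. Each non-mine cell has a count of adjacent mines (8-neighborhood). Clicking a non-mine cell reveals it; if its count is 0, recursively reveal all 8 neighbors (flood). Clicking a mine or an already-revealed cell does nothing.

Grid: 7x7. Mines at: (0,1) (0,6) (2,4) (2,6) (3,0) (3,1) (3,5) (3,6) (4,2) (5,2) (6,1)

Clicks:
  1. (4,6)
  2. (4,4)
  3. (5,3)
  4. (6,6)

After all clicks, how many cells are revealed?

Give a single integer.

Click 1 (4,6) count=2: revealed 1 new [(4,6)] -> total=1
Click 2 (4,4) count=1: revealed 1 new [(4,4)] -> total=2
Click 3 (5,3) count=2: revealed 1 new [(5,3)] -> total=3
Click 4 (6,6) count=0: revealed 9 new [(4,3) (4,5) (5,4) (5,5) (5,6) (6,3) (6,4) (6,5) (6,6)] -> total=12

Answer: 12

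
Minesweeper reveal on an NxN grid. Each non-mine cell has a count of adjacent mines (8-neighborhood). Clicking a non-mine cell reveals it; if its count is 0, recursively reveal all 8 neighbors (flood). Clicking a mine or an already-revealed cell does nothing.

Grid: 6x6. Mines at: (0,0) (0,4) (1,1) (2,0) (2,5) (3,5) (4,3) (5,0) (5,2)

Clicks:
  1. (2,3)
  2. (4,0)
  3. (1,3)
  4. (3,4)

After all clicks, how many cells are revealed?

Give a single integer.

Answer: 10

Derivation:
Click 1 (2,3) count=0: revealed 9 new [(1,2) (1,3) (1,4) (2,2) (2,3) (2,4) (3,2) (3,3) (3,4)] -> total=9
Click 2 (4,0) count=1: revealed 1 new [(4,0)] -> total=10
Click 3 (1,3) count=1: revealed 0 new [(none)] -> total=10
Click 4 (3,4) count=3: revealed 0 new [(none)] -> total=10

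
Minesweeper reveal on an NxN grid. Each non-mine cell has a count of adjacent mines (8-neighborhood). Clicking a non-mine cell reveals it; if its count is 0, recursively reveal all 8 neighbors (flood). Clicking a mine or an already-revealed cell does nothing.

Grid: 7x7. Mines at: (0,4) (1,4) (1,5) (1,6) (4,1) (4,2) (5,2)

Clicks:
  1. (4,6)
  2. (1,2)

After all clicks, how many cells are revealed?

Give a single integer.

Answer: 34

Derivation:
Click 1 (4,6) count=0: revealed 20 new [(2,3) (2,4) (2,5) (2,6) (3,3) (3,4) (3,5) (3,6) (4,3) (4,4) (4,5) (4,6) (5,3) (5,4) (5,5) (5,6) (6,3) (6,4) (6,5) (6,6)] -> total=20
Click 2 (1,2) count=0: revealed 14 new [(0,0) (0,1) (0,2) (0,3) (1,0) (1,1) (1,2) (1,3) (2,0) (2,1) (2,2) (3,0) (3,1) (3,2)] -> total=34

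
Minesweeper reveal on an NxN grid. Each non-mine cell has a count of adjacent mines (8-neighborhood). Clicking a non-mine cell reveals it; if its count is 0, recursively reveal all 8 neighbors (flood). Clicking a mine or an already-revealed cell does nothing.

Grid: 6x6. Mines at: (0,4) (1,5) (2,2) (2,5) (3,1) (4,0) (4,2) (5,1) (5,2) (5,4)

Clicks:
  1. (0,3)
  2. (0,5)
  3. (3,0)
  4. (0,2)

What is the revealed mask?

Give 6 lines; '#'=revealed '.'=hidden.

Click 1 (0,3) count=1: revealed 1 new [(0,3)] -> total=1
Click 2 (0,5) count=2: revealed 1 new [(0,5)] -> total=2
Click 3 (3,0) count=2: revealed 1 new [(3,0)] -> total=3
Click 4 (0,2) count=0: revealed 9 new [(0,0) (0,1) (0,2) (1,0) (1,1) (1,2) (1,3) (2,0) (2,1)] -> total=12

Answer: ####.#
####..
##....
#.....
......
......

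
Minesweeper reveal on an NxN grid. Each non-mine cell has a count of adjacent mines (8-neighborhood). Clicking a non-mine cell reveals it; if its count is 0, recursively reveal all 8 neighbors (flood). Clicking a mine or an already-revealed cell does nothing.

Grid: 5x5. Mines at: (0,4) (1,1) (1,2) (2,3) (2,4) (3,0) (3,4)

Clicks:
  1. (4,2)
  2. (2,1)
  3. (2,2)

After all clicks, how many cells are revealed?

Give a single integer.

Answer: 8

Derivation:
Click 1 (4,2) count=0: revealed 6 new [(3,1) (3,2) (3,3) (4,1) (4,2) (4,3)] -> total=6
Click 2 (2,1) count=3: revealed 1 new [(2,1)] -> total=7
Click 3 (2,2) count=3: revealed 1 new [(2,2)] -> total=8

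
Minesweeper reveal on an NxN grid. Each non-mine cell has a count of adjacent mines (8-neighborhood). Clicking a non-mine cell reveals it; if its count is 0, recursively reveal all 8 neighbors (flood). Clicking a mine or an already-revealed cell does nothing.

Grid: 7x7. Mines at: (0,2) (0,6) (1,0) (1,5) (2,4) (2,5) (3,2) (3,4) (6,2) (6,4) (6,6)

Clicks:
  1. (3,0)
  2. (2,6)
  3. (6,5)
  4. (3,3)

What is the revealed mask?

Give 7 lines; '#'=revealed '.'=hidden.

Answer: .......
.......
##....#
##.#...
##.....
##.....
##...#.

Derivation:
Click 1 (3,0) count=0: revealed 10 new [(2,0) (2,1) (3,0) (3,1) (4,0) (4,1) (5,0) (5,1) (6,0) (6,1)] -> total=10
Click 2 (2,6) count=2: revealed 1 new [(2,6)] -> total=11
Click 3 (6,5) count=2: revealed 1 new [(6,5)] -> total=12
Click 4 (3,3) count=3: revealed 1 new [(3,3)] -> total=13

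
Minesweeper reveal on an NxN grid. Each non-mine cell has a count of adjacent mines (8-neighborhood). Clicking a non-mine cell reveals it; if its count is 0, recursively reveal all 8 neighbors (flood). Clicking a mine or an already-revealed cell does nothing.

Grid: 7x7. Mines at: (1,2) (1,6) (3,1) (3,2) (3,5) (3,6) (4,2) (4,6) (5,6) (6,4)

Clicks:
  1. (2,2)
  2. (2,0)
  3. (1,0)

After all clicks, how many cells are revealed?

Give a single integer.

Click 1 (2,2) count=3: revealed 1 new [(2,2)] -> total=1
Click 2 (2,0) count=1: revealed 1 new [(2,0)] -> total=2
Click 3 (1,0) count=0: revealed 5 new [(0,0) (0,1) (1,0) (1,1) (2,1)] -> total=7

Answer: 7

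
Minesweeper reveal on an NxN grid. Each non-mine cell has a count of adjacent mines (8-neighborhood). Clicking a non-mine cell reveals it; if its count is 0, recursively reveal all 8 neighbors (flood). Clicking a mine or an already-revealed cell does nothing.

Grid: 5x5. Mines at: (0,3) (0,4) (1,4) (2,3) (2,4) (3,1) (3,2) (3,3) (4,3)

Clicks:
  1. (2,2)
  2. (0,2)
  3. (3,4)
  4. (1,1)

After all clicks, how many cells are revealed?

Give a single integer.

Click 1 (2,2) count=4: revealed 1 new [(2,2)] -> total=1
Click 2 (0,2) count=1: revealed 1 new [(0,2)] -> total=2
Click 3 (3,4) count=4: revealed 1 new [(3,4)] -> total=3
Click 4 (1,1) count=0: revealed 7 new [(0,0) (0,1) (1,0) (1,1) (1,2) (2,0) (2,1)] -> total=10

Answer: 10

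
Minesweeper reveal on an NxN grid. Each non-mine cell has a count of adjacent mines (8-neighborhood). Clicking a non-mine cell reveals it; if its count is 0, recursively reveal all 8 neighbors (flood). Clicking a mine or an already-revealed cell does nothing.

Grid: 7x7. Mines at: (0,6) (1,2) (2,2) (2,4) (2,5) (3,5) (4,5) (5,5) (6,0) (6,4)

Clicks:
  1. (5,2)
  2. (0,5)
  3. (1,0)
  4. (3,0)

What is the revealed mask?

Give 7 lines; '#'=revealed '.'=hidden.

Click 1 (5,2) count=0: revealed 24 new [(0,0) (0,1) (1,0) (1,1) (2,0) (2,1) (3,0) (3,1) (3,2) (3,3) (3,4) (4,0) (4,1) (4,2) (4,3) (4,4) (5,0) (5,1) (5,2) (5,3) (5,4) (6,1) (6,2) (6,3)] -> total=24
Click 2 (0,5) count=1: revealed 1 new [(0,5)] -> total=25
Click 3 (1,0) count=0: revealed 0 new [(none)] -> total=25
Click 4 (3,0) count=0: revealed 0 new [(none)] -> total=25

Answer: ##...#.
##.....
##.....
#####..
#####..
#####..
.###...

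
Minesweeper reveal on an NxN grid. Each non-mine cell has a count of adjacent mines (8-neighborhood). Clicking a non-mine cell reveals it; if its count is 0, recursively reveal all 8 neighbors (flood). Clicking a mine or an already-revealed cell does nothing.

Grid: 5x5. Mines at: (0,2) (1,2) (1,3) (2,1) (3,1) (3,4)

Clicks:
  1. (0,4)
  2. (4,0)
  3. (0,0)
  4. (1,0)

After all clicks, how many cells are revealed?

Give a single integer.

Click 1 (0,4) count=1: revealed 1 new [(0,4)] -> total=1
Click 2 (4,0) count=1: revealed 1 new [(4,0)] -> total=2
Click 3 (0,0) count=0: revealed 4 new [(0,0) (0,1) (1,0) (1,1)] -> total=6
Click 4 (1,0) count=1: revealed 0 new [(none)] -> total=6

Answer: 6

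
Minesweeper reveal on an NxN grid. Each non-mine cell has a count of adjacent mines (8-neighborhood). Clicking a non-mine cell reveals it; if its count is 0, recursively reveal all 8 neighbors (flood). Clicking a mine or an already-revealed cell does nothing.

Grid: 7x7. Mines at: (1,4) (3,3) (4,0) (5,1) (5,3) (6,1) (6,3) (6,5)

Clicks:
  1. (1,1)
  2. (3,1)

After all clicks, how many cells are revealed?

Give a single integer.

Answer: 15

Derivation:
Click 1 (1,1) count=0: revealed 15 new [(0,0) (0,1) (0,2) (0,3) (1,0) (1,1) (1,2) (1,3) (2,0) (2,1) (2,2) (2,3) (3,0) (3,1) (3,2)] -> total=15
Click 2 (3,1) count=1: revealed 0 new [(none)] -> total=15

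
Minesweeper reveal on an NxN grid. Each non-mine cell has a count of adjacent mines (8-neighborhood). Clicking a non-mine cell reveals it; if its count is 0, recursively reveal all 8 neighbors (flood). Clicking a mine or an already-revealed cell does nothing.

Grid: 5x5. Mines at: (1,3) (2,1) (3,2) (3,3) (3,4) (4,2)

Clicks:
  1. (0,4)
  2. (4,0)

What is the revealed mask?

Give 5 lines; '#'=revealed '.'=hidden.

Click 1 (0,4) count=1: revealed 1 new [(0,4)] -> total=1
Click 2 (4,0) count=0: revealed 4 new [(3,0) (3,1) (4,0) (4,1)] -> total=5

Answer: ....#
.....
.....
##...
##...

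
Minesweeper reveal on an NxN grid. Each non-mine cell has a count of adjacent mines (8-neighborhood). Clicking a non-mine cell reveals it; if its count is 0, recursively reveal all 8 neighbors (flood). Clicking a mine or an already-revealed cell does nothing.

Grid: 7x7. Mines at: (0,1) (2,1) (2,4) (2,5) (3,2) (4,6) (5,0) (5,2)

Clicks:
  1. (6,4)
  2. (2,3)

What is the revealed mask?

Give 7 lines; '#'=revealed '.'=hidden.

Answer: .......
.......
...#...
...###.
...###.
...####
...####

Derivation:
Click 1 (6,4) count=0: revealed 14 new [(3,3) (3,4) (3,5) (4,3) (4,4) (4,5) (5,3) (5,4) (5,5) (5,6) (6,3) (6,4) (6,5) (6,6)] -> total=14
Click 2 (2,3) count=2: revealed 1 new [(2,3)] -> total=15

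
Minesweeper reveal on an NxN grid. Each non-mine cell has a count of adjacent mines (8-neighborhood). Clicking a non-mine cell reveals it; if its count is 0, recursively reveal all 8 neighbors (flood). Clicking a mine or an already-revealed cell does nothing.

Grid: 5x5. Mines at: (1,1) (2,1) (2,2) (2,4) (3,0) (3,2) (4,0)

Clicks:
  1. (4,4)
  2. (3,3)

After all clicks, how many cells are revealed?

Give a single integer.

Answer: 4

Derivation:
Click 1 (4,4) count=0: revealed 4 new [(3,3) (3,4) (4,3) (4,4)] -> total=4
Click 2 (3,3) count=3: revealed 0 new [(none)] -> total=4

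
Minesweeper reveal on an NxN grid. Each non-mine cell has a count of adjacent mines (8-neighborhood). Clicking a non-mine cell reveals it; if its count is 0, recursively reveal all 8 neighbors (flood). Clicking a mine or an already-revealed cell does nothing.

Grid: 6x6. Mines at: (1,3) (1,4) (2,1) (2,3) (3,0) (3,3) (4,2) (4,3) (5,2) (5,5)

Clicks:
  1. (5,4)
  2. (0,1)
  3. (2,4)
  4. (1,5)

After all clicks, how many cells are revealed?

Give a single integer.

Click 1 (5,4) count=2: revealed 1 new [(5,4)] -> total=1
Click 2 (0,1) count=0: revealed 6 new [(0,0) (0,1) (0,2) (1,0) (1,1) (1,2)] -> total=7
Click 3 (2,4) count=4: revealed 1 new [(2,4)] -> total=8
Click 4 (1,5) count=1: revealed 1 new [(1,5)] -> total=9

Answer: 9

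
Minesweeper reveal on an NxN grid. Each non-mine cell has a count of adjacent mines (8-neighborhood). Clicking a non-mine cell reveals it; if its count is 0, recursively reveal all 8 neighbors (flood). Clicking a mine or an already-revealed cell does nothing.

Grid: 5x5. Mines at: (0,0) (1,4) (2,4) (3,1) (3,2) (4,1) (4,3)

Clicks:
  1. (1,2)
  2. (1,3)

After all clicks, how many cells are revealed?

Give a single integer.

Click 1 (1,2) count=0: revealed 9 new [(0,1) (0,2) (0,3) (1,1) (1,2) (1,3) (2,1) (2,2) (2,3)] -> total=9
Click 2 (1,3) count=2: revealed 0 new [(none)] -> total=9

Answer: 9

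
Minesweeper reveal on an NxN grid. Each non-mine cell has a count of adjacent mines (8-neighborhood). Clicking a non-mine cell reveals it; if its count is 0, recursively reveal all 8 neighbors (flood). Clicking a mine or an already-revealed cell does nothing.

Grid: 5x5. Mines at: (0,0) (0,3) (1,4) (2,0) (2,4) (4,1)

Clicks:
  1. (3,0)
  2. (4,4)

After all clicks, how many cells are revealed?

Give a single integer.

Answer: 7

Derivation:
Click 1 (3,0) count=2: revealed 1 new [(3,0)] -> total=1
Click 2 (4,4) count=0: revealed 6 new [(3,2) (3,3) (3,4) (4,2) (4,3) (4,4)] -> total=7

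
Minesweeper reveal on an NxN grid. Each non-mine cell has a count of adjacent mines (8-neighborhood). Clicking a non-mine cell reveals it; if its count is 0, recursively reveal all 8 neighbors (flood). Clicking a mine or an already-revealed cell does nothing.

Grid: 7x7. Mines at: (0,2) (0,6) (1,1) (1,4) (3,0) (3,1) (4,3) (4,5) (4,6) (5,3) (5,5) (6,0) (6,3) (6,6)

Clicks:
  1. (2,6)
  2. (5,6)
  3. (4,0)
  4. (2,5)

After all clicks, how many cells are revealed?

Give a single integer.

Click 1 (2,6) count=0: revealed 6 new [(1,5) (1,6) (2,5) (2,6) (3,5) (3,6)] -> total=6
Click 2 (5,6) count=4: revealed 1 new [(5,6)] -> total=7
Click 3 (4,0) count=2: revealed 1 new [(4,0)] -> total=8
Click 4 (2,5) count=1: revealed 0 new [(none)] -> total=8

Answer: 8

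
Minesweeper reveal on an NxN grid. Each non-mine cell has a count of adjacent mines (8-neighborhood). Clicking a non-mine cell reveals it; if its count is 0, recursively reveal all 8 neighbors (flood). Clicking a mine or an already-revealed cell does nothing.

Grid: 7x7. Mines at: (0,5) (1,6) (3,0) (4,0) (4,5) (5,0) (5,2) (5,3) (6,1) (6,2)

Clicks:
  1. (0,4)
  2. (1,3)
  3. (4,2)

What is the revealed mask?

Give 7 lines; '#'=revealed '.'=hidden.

Answer: #####..
######.
######.
.#####.
.####..
.......
.......

Derivation:
Click 1 (0,4) count=1: revealed 1 new [(0,4)] -> total=1
Click 2 (1,3) count=0: revealed 25 new [(0,0) (0,1) (0,2) (0,3) (1,0) (1,1) (1,2) (1,3) (1,4) (1,5) (2,0) (2,1) (2,2) (2,3) (2,4) (2,5) (3,1) (3,2) (3,3) (3,4) (3,5) (4,1) (4,2) (4,3) (4,4)] -> total=26
Click 3 (4,2) count=2: revealed 0 new [(none)] -> total=26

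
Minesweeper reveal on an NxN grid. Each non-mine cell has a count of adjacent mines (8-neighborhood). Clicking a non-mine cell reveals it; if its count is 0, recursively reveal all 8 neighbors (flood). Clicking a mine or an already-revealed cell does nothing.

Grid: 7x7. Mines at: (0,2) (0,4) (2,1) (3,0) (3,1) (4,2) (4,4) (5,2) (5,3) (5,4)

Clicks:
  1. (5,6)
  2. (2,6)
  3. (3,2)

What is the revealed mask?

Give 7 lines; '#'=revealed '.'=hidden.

Click 1 (5,6) count=0: revealed 23 new [(0,5) (0,6) (1,2) (1,3) (1,4) (1,5) (1,6) (2,2) (2,3) (2,4) (2,5) (2,6) (3,2) (3,3) (3,4) (3,5) (3,6) (4,5) (4,6) (5,5) (5,6) (6,5) (6,6)] -> total=23
Click 2 (2,6) count=0: revealed 0 new [(none)] -> total=23
Click 3 (3,2) count=3: revealed 0 new [(none)] -> total=23

Answer: .....##
..#####
..#####
..#####
.....##
.....##
.....##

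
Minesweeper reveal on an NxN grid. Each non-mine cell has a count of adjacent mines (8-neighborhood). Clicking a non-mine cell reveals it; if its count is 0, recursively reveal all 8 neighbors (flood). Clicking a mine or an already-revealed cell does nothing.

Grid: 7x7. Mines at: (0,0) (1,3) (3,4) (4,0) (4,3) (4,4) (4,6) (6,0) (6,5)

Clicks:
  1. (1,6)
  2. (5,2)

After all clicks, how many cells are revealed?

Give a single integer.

Answer: 12

Derivation:
Click 1 (1,6) count=0: revealed 11 new [(0,4) (0,5) (0,6) (1,4) (1,5) (1,6) (2,4) (2,5) (2,6) (3,5) (3,6)] -> total=11
Click 2 (5,2) count=1: revealed 1 new [(5,2)] -> total=12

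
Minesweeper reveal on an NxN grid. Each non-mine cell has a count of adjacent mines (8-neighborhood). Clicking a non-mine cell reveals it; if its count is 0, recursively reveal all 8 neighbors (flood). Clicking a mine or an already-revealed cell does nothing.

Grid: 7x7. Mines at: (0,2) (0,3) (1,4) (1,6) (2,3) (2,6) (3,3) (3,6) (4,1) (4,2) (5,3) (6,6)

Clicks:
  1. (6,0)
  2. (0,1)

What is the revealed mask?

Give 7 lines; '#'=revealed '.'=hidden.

Answer: .#.....
.......
.......
.......
.......
###....
###....

Derivation:
Click 1 (6,0) count=0: revealed 6 new [(5,0) (5,1) (5,2) (6,0) (6,1) (6,2)] -> total=6
Click 2 (0,1) count=1: revealed 1 new [(0,1)] -> total=7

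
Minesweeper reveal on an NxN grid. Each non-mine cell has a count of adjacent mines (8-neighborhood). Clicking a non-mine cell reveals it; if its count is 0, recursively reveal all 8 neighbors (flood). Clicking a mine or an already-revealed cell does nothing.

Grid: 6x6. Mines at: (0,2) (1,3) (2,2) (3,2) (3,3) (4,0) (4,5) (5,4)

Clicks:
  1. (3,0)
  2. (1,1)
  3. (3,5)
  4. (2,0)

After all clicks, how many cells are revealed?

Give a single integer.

Answer: 9

Derivation:
Click 1 (3,0) count=1: revealed 1 new [(3,0)] -> total=1
Click 2 (1,1) count=2: revealed 1 new [(1,1)] -> total=2
Click 3 (3,5) count=1: revealed 1 new [(3,5)] -> total=3
Click 4 (2,0) count=0: revealed 6 new [(0,0) (0,1) (1,0) (2,0) (2,1) (3,1)] -> total=9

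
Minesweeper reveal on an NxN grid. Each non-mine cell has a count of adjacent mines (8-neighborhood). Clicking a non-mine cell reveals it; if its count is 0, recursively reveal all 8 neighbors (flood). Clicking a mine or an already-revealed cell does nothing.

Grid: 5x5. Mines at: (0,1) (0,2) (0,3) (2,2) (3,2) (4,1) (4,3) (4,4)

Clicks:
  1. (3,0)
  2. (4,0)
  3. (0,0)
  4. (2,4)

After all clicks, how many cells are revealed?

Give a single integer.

Answer: 9

Derivation:
Click 1 (3,0) count=1: revealed 1 new [(3,0)] -> total=1
Click 2 (4,0) count=1: revealed 1 new [(4,0)] -> total=2
Click 3 (0,0) count=1: revealed 1 new [(0,0)] -> total=3
Click 4 (2,4) count=0: revealed 6 new [(1,3) (1,4) (2,3) (2,4) (3,3) (3,4)] -> total=9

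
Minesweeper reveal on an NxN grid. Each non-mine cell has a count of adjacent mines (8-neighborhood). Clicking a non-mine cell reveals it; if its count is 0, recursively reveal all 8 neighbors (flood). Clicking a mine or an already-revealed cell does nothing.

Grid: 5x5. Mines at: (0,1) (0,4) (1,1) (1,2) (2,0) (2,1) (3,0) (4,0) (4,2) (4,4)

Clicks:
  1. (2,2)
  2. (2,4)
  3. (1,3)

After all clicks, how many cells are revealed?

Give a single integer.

Answer: 7

Derivation:
Click 1 (2,2) count=3: revealed 1 new [(2,2)] -> total=1
Click 2 (2,4) count=0: revealed 6 new [(1,3) (1,4) (2,3) (2,4) (3,3) (3,4)] -> total=7
Click 3 (1,3) count=2: revealed 0 new [(none)] -> total=7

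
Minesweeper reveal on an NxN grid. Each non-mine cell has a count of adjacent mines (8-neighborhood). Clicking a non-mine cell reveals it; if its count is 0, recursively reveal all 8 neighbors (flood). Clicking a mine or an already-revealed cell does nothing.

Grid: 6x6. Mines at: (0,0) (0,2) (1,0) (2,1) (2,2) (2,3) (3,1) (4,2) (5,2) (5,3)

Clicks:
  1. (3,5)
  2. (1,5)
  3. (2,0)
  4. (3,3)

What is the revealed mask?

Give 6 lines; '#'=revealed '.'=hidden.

Click 1 (3,5) count=0: revealed 14 new [(0,3) (0,4) (0,5) (1,3) (1,4) (1,5) (2,4) (2,5) (3,4) (3,5) (4,4) (4,5) (5,4) (5,5)] -> total=14
Click 2 (1,5) count=0: revealed 0 new [(none)] -> total=14
Click 3 (2,0) count=3: revealed 1 new [(2,0)] -> total=15
Click 4 (3,3) count=3: revealed 1 new [(3,3)] -> total=16

Answer: ...###
...###
#...##
...###
....##
....##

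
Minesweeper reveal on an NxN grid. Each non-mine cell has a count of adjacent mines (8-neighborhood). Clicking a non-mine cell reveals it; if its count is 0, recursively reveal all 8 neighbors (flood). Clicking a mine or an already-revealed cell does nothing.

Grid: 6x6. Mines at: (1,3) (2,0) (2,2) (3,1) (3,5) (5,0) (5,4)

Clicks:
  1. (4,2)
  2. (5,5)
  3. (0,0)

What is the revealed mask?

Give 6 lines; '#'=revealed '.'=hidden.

Click 1 (4,2) count=1: revealed 1 new [(4,2)] -> total=1
Click 2 (5,5) count=1: revealed 1 new [(5,5)] -> total=2
Click 3 (0,0) count=0: revealed 6 new [(0,0) (0,1) (0,2) (1,0) (1,1) (1,2)] -> total=8

Answer: ###...
###...
......
......
..#...
.....#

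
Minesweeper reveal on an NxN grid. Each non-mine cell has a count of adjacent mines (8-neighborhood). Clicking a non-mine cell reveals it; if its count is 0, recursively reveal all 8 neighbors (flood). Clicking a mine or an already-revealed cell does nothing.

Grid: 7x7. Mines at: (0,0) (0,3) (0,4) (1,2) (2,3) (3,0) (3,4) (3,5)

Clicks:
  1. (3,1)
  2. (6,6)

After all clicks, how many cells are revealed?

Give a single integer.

Answer: 24

Derivation:
Click 1 (3,1) count=1: revealed 1 new [(3,1)] -> total=1
Click 2 (6,6) count=0: revealed 23 new [(3,2) (3,3) (4,0) (4,1) (4,2) (4,3) (4,4) (4,5) (4,6) (5,0) (5,1) (5,2) (5,3) (5,4) (5,5) (5,6) (6,0) (6,1) (6,2) (6,3) (6,4) (6,5) (6,6)] -> total=24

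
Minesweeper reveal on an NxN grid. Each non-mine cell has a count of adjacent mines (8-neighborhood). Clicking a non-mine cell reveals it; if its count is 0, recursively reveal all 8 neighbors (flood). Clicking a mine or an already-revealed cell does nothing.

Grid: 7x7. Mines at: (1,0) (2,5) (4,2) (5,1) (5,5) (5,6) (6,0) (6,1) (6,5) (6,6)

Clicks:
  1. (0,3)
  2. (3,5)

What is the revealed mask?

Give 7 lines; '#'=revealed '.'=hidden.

Click 1 (0,3) count=0: revealed 20 new [(0,1) (0,2) (0,3) (0,4) (0,5) (0,6) (1,1) (1,2) (1,3) (1,4) (1,5) (1,6) (2,1) (2,2) (2,3) (2,4) (3,1) (3,2) (3,3) (3,4)] -> total=20
Click 2 (3,5) count=1: revealed 1 new [(3,5)] -> total=21

Answer: .######
.######
.####..
.#####.
.......
.......
.......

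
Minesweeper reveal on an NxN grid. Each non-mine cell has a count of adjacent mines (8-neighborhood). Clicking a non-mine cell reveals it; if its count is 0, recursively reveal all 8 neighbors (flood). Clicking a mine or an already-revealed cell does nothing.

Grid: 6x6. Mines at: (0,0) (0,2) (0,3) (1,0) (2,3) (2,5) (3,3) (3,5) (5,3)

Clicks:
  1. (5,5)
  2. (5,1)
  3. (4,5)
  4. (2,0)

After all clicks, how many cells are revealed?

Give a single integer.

Click 1 (5,5) count=0: revealed 4 new [(4,4) (4,5) (5,4) (5,5)] -> total=4
Click 2 (5,1) count=0: revealed 12 new [(2,0) (2,1) (2,2) (3,0) (3,1) (3,2) (4,0) (4,1) (4,2) (5,0) (5,1) (5,2)] -> total=16
Click 3 (4,5) count=1: revealed 0 new [(none)] -> total=16
Click 4 (2,0) count=1: revealed 0 new [(none)] -> total=16

Answer: 16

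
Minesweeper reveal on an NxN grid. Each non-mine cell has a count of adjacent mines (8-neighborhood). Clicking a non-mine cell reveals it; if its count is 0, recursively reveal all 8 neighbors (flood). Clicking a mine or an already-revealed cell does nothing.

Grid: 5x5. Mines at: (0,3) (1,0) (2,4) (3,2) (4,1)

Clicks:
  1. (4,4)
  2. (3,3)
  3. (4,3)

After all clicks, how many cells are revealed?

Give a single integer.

Click 1 (4,4) count=0: revealed 4 new [(3,3) (3,4) (4,3) (4,4)] -> total=4
Click 2 (3,3) count=2: revealed 0 new [(none)] -> total=4
Click 3 (4,3) count=1: revealed 0 new [(none)] -> total=4

Answer: 4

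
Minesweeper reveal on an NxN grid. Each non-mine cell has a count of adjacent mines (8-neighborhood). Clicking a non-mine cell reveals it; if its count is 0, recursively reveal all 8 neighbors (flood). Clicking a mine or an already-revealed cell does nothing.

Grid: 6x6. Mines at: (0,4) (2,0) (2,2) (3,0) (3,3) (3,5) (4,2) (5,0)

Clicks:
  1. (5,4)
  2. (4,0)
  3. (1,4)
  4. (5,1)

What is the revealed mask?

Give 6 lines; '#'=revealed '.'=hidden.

Answer: ......
....#.
......
......
#..###
.#.###

Derivation:
Click 1 (5,4) count=0: revealed 6 new [(4,3) (4,4) (4,5) (5,3) (5,4) (5,5)] -> total=6
Click 2 (4,0) count=2: revealed 1 new [(4,0)] -> total=7
Click 3 (1,4) count=1: revealed 1 new [(1,4)] -> total=8
Click 4 (5,1) count=2: revealed 1 new [(5,1)] -> total=9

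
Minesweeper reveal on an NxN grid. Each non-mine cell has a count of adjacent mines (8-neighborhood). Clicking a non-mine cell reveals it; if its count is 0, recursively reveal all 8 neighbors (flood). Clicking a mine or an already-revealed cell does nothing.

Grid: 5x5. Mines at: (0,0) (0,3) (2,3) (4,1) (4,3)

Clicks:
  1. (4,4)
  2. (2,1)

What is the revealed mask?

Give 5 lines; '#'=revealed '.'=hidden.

Answer: .....
###..
###..
###..
....#

Derivation:
Click 1 (4,4) count=1: revealed 1 new [(4,4)] -> total=1
Click 2 (2,1) count=0: revealed 9 new [(1,0) (1,1) (1,2) (2,0) (2,1) (2,2) (3,0) (3,1) (3,2)] -> total=10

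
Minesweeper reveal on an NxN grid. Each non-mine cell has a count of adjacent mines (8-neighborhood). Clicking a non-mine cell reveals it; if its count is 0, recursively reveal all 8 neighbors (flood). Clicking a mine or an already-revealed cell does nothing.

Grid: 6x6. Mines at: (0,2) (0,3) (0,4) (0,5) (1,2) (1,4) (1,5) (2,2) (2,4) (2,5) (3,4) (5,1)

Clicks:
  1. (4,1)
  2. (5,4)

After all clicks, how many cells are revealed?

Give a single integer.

Click 1 (4,1) count=1: revealed 1 new [(4,1)] -> total=1
Click 2 (5,4) count=0: revealed 8 new [(4,2) (4,3) (4,4) (4,5) (5,2) (5,3) (5,4) (5,5)] -> total=9

Answer: 9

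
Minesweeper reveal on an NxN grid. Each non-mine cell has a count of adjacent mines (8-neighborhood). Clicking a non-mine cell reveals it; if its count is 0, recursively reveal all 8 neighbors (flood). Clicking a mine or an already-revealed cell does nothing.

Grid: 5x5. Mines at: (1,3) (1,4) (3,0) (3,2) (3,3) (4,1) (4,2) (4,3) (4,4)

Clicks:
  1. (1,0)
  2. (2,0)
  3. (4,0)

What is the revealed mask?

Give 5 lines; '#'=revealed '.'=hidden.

Click 1 (1,0) count=0: revealed 9 new [(0,0) (0,1) (0,2) (1,0) (1,1) (1,2) (2,0) (2,1) (2,2)] -> total=9
Click 2 (2,0) count=1: revealed 0 new [(none)] -> total=9
Click 3 (4,0) count=2: revealed 1 new [(4,0)] -> total=10

Answer: ###..
###..
###..
.....
#....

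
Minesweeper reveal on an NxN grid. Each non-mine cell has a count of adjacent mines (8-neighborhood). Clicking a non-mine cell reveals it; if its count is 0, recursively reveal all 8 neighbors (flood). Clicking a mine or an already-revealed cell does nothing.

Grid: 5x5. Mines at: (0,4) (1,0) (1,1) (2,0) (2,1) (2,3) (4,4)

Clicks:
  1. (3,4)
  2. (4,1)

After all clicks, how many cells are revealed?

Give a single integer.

Click 1 (3,4) count=2: revealed 1 new [(3,4)] -> total=1
Click 2 (4,1) count=0: revealed 8 new [(3,0) (3,1) (3,2) (3,3) (4,0) (4,1) (4,2) (4,3)] -> total=9

Answer: 9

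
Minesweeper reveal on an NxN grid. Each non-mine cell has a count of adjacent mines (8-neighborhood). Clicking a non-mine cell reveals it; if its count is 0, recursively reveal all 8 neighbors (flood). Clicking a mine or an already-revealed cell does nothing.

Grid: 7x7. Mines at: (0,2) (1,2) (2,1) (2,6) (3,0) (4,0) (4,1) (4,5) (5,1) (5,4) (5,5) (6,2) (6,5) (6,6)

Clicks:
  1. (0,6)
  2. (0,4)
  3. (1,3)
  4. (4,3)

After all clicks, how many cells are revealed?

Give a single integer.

Answer: 19

Derivation:
Click 1 (0,6) count=0: revealed 19 new [(0,3) (0,4) (0,5) (0,6) (1,3) (1,4) (1,5) (1,6) (2,2) (2,3) (2,4) (2,5) (3,2) (3,3) (3,4) (3,5) (4,2) (4,3) (4,4)] -> total=19
Click 2 (0,4) count=0: revealed 0 new [(none)] -> total=19
Click 3 (1,3) count=2: revealed 0 new [(none)] -> total=19
Click 4 (4,3) count=1: revealed 0 new [(none)] -> total=19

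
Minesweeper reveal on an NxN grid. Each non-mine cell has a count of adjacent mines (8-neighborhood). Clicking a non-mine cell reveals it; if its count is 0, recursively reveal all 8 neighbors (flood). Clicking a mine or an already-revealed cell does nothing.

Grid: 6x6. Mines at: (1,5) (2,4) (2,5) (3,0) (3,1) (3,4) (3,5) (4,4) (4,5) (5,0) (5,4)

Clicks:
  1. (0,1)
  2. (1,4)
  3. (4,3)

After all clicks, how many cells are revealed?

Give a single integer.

Click 1 (0,1) count=0: revealed 14 new [(0,0) (0,1) (0,2) (0,3) (0,4) (1,0) (1,1) (1,2) (1,3) (1,4) (2,0) (2,1) (2,2) (2,3)] -> total=14
Click 2 (1,4) count=3: revealed 0 new [(none)] -> total=14
Click 3 (4,3) count=3: revealed 1 new [(4,3)] -> total=15

Answer: 15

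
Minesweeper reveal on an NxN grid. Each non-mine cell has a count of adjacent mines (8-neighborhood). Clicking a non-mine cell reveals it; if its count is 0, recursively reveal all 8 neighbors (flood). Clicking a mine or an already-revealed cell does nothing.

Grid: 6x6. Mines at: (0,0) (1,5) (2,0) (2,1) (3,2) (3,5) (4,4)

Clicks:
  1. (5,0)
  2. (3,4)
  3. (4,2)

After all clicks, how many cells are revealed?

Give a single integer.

Click 1 (5,0) count=0: revealed 10 new [(3,0) (3,1) (4,0) (4,1) (4,2) (4,3) (5,0) (5,1) (5,2) (5,3)] -> total=10
Click 2 (3,4) count=2: revealed 1 new [(3,4)] -> total=11
Click 3 (4,2) count=1: revealed 0 new [(none)] -> total=11

Answer: 11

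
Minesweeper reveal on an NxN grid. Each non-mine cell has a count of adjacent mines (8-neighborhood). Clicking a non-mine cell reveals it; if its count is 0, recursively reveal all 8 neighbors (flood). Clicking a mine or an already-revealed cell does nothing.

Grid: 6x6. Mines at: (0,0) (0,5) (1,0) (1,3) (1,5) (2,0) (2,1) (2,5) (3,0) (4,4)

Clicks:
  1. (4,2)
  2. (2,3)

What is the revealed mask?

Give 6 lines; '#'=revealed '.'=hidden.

Click 1 (4,2) count=0: revealed 11 new [(3,1) (3,2) (3,3) (4,0) (4,1) (4,2) (4,3) (5,0) (5,1) (5,2) (5,3)] -> total=11
Click 2 (2,3) count=1: revealed 1 new [(2,3)] -> total=12

Answer: ......
......
...#..
.###..
####..
####..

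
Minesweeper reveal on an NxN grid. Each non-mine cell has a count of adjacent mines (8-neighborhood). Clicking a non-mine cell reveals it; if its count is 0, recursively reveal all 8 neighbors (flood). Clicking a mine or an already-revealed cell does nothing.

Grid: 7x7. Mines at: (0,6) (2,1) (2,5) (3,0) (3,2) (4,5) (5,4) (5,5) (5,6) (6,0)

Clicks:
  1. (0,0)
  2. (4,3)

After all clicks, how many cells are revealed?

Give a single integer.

Answer: 16

Derivation:
Click 1 (0,0) count=0: revealed 15 new [(0,0) (0,1) (0,2) (0,3) (0,4) (0,5) (1,0) (1,1) (1,2) (1,3) (1,4) (1,5) (2,2) (2,3) (2,4)] -> total=15
Click 2 (4,3) count=2: revealed 1 new [(4,3)] -> total=16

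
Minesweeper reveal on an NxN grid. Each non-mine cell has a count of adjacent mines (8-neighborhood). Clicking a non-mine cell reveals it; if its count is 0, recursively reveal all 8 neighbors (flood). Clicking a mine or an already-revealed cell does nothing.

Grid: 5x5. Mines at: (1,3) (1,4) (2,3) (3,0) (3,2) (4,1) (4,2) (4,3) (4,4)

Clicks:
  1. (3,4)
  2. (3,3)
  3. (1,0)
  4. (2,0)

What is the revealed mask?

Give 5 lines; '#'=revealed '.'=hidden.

Click 1 (3,4) count=3: revealed 1 new [(3,4)] -> total=1
Click 2 (3,3) count=5: revealed 1 new [(3,3)] -> total=2
Click 3 (1,0) count=0: revealed 9 new [(0,0) (0,1) (0,2) (1,0) (1,1) (1,2) (2,0) (2,1) (2,2)] -> total=11
Click 4 (2,0) count=1: revealed 0 new [(none)] -> total=11

Answer: ###..
###..
###..
...##
.....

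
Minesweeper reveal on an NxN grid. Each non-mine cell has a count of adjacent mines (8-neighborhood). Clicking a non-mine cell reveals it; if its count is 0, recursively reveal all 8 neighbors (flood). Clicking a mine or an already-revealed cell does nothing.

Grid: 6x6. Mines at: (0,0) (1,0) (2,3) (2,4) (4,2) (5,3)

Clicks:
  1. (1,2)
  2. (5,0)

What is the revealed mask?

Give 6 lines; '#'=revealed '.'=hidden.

Answer: ......
..#...
##....
##....
##....
##....

Derivation:
Click 1 (1,2) count=1: revealed 1 new [(1,2)] -> total=1
Click 2 (5,0) count=0: revealed 8 new [(2,0) (2,1) (3,0) (3,1) (4,0) (4,1) (5,0) (5,1)] -> total=9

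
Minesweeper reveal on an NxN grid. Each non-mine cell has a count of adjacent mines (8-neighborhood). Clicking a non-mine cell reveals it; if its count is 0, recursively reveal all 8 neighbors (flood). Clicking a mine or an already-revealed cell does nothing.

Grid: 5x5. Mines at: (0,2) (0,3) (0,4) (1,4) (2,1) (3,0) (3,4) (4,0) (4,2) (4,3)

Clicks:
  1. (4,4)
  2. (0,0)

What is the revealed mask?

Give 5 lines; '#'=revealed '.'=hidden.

Answer: ##...
##...
.....
.....
....#

Derivation:
Click 1 (4,4) count=2: revealed 1 new [(4,4)] -> total=1
Click 2 (0,0) count=0: revealed 4 new [(0,0) (0,1) (1,0) (1,1)] -> total=5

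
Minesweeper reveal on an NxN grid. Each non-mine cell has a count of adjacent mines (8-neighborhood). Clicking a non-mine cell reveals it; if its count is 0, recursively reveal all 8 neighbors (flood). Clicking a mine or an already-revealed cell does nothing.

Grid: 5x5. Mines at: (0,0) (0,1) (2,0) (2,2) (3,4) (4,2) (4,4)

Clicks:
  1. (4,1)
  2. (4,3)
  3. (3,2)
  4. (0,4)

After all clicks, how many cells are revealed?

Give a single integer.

Answer: 11

Derivation:
Click 1 (4,1) count=1: revealed 1 new [(4,1)] -> total=1
Click 2 (4,3) count=3: revealed 1 new [(4,3)] -> total=2
Click 3 (3,2) count=2: revealed 1 new [(3,2)] -> total=3
Click 4 (0,4) count=0: revealed 8 new [(0,2) (0,3) (0,4) (1,2) (1,3) (1,4) (2,3) (2,4)] -> total=11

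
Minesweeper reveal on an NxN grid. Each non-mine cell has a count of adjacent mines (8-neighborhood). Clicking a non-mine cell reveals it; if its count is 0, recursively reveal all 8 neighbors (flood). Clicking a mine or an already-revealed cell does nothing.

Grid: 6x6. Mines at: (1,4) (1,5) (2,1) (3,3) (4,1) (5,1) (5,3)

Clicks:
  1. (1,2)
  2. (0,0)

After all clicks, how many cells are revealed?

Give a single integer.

Click 1 (1,2) count=1: revealed 1 new [(1,2)] -> total=1
Click 2 (0,0) count=0: revealed 7 new [(0,0) (0,1) (0,2) (0,3) (1,0) (1,1) (1,3)] -> total=8

Answer: 8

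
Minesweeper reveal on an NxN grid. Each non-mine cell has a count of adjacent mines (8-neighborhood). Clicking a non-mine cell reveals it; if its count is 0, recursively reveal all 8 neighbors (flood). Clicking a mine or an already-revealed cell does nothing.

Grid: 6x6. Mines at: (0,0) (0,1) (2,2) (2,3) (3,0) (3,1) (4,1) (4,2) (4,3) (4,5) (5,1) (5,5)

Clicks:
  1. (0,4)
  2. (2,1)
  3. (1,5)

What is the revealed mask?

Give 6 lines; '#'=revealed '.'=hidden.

Click 1 (0,4) count=0: revealed 12 new [(0,2) (0,3) (0,4) (0,5) (1,2) (1,3) (1,4) (1,5) (2,4) (2,5) (3,4) (3,5)] -> total=12
Click 2 (2,1) count=3: revealed 1 new [(2,1)] -> total=13
Click 3 (1,5) count=0: revealed 0 new [(none)] -> total=13

Answer: ..####
..####
.#..##
....##
......
......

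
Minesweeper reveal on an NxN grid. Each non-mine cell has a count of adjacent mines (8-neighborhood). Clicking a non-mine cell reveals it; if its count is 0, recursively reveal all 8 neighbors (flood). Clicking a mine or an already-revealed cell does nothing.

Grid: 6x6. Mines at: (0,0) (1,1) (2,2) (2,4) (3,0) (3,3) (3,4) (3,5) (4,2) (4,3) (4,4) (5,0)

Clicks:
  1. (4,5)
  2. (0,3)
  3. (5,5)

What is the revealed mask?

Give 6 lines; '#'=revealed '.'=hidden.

Click 1 (4,5) count=3: revealed 1 new [(4,5)] -> total=1
Click 2 (0,3) count=0: revealed 8 new [(0,2) (0,3) (0,4) (0,5) (1,2) (1,3) (1,4) (1,5)] -> total=9
Click 3 (5,5) count=1: revealed 1 new [(5,5)] -> total=10

Answer: ..####
..####
......
......
.....#
.....#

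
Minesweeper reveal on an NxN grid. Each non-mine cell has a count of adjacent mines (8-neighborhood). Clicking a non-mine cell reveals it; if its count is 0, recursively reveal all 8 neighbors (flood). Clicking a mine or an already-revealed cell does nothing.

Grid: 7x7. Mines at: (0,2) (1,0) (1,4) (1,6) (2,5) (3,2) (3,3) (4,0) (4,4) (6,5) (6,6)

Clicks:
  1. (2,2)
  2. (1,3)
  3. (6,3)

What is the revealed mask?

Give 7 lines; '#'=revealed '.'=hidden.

Click 1 (2,2) count=2: revealed 1 new [(2,2)] -> total=1
Click 2 (1,3) count=2: revealed 1 new [(1,3)] -> total=2
Click 3 (6,3) count=0: revealed 13 new [(4,1) (4,2) (4,3) (5,0) (5,1) (5,2) (5,3) (5,4) (6,0) (6,1) (6,2) (6,3) (6,4)] -> total=15

Answer: .......
...#...
..#....
.......
.###...
#####..
#####..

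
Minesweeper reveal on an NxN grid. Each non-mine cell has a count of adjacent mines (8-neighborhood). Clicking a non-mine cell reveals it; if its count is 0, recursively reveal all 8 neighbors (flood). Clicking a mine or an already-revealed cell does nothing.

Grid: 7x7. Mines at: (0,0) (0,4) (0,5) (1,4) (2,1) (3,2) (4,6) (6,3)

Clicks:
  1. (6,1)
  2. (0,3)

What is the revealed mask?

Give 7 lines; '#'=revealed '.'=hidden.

Click 1 (6,1) count=0: revealed 11 new [(3,0) (3,1) (4,0) (4,1) (4,2) (5,0) (5,1) (5,2) (6,0) (6,1) (6,2)] -> total=11
Click 2 (0,3) count=2: revealed 1 new [(0,3)] -> total=12

Answer: ...#...
.......
.......
##.....
###....
###....
###....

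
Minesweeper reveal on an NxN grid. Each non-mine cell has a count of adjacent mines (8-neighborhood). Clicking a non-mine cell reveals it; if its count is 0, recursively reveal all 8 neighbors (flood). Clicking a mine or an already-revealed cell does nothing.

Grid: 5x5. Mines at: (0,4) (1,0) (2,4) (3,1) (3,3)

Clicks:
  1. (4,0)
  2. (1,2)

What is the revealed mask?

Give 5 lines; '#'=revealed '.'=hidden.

Click 1 (4,0) count=1: revealed 1 new [(4,0)] -> total=1
Click 2 (1,2) count=0: revealed 9 new [(0,1) (0,2) (0,3) (1,1) (1,2) (1,3) (2,1) (2,2) (2,3)] -> total=10

Answer: .###.
.###.
.###.
.....
#....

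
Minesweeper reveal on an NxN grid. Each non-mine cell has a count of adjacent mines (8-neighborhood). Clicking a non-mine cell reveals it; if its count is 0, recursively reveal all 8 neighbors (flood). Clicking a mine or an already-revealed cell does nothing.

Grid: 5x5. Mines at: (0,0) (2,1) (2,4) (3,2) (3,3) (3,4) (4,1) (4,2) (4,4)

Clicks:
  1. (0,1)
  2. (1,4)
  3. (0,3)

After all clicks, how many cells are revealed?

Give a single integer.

Answer: 8

Derivation:
Click 1 (0,1) count=1: revealed 1 new [(0,1)] -> total=1
Click 2 (1,4) count=1: revealed 1 new [(1,4)] -> total=2
Click 3 (0,3) count=0: revealed 6 new [(0,2) (0,3) (0,4) (1,1) (1,2) (1,3)] -> total=8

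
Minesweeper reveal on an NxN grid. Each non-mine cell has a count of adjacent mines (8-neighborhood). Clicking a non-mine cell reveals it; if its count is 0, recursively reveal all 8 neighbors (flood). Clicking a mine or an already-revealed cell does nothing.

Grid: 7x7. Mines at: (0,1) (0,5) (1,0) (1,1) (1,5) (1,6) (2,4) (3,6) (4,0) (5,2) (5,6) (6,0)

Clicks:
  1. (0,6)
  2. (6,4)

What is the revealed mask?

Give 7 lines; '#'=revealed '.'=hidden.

Click 1 (0,6) count=3: revealed 1 new [(0,6)] -> total=1
Click 2 (6,4) count=0: revealed 12 new [(3,3) (3,4) (3,5) (4,3) (4,4) (4,5) (5,3) (5,4) (5,5) (6,3) (6,4) (6,5)] -> total=13

Answer: ......#
.......
.......
...###.
...###.
...###.
...###.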